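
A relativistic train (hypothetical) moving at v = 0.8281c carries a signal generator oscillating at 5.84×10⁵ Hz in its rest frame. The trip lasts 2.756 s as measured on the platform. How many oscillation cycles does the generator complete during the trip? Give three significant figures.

N = 9.02×10⁵

γ = 1/√(1 − 0.8281²) = 1/√0.3143 = 1.784
The oscillator's own cycle count is N = f × τ where τ is the proper time on the train. τ = Δt/γ = 2.756/1.784 = 1.545 s = 1.545×10⁰ s.
N = 5.84×10⁵ × 1.545×10⁰ = 9.023×10⁵.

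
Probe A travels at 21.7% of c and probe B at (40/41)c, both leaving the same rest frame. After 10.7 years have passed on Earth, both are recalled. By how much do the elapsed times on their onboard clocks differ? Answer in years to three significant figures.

A: β = 0.217; γ = 1/√(1 − 0.217²) = 1/√0.9529 = 1.024; τ_A = 10.7/1.024 = 10.45 years.
B: γ = 1/√(1 − (40/41)²) = 41/9 ≈ 4.556; τ_B = 10.7/4.556 = 2.349 years.

|τ_A − τ_B| = 8.10 years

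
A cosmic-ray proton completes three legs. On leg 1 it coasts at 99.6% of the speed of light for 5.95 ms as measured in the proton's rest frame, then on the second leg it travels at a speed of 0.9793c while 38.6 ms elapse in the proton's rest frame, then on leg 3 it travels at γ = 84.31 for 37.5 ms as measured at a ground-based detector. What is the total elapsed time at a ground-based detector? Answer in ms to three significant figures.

Leg 1: β = 0.996; γ = 1/√(1 − 0.996²) = 1/√0.007984 = 11.19; Δt_1 = 11.19 × 5.95 = 66.59 ms.
Leg 2: γ = 1/√(1 − 0.9793²) = 1/√0.04097 = 4.940; Δt_2 = 4.940 × 38.6 = 190.7 ms.
Leg 3: 37.5 ms is already measured at a ground-based detector.
Total: 66.59 + 190.7 + 37.50 ms.

Δt = 295 ms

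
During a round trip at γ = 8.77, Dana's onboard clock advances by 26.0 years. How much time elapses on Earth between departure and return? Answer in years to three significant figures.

Δt = 228 years

γ = 8.77
Earth-frame duration is the dilated interval: Δt = γτ = 8.770 × 26.0 years.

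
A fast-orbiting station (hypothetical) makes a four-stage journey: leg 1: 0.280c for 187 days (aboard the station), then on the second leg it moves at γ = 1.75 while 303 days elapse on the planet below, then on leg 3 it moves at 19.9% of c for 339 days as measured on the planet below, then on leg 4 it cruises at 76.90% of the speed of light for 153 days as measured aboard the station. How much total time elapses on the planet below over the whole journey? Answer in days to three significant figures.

Leg 1: γ = 1/√(1 − 0.280²) = 25/24 ≈ 1.042; Δt_1 = 1.042 × 187 = 194.8 days.
Leg 2: 303 days is already measured on the planet below.
Leg 3: 339 days is already measured on the planet below.
Leg 4: β = 0.7690; γ = 1/√(1 − 0.7690²) = 1/√0.4086 = 1.564; Δt_4 = 1.564 × 153 = 239.3 days.
Total: 194.8 + 303.0 + 339.0 + 239.3 days.

Δt = 1080 days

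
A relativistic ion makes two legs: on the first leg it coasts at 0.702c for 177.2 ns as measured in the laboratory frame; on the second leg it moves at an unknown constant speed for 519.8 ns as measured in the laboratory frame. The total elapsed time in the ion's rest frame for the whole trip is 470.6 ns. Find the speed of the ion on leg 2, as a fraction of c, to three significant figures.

β = 0.749

Leg 1: γ = 1/√(1 − 0.702²) = 1/√0.5072 = 1.404; τ_1 = 177.2/1.404 = 126.2 ns.
Leg 2: speed unknown; τ_2 = 519.8/γ_2.
Total proper time: 126.2 + τ_2 = 470.6, so τ_2 = 470.6 − 126.2 = 344.4 ns.
γ_2 = 519.8/344.4 = 1.509; β = √(1 − 1/γ²) = √0.5610.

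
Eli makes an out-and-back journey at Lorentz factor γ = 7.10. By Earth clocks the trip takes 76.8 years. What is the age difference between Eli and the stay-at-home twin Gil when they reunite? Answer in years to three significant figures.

Δt − τ = 66.0 years

γ = 7.10
Eli's elapsed proper time: τ = 76.8/7.100 = 10.82 years.
Age gap = Δt − τ = 76.8 − 10.82 years.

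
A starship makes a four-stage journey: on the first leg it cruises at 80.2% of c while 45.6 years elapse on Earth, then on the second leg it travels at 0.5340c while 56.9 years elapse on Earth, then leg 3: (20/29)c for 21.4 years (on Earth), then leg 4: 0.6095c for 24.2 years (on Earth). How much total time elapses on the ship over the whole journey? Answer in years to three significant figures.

τ = 110 years

Leg 1: β = 0.802; γ = 1/√(1 − 0.802²) = 1/√0.3568 = 1.674; τ_1 = 45.6/1.674 = 27.24 years.
Leg 2: γ = 1/√(1 − 0.5340²) = 1/√0.7148 = 1.183; τ_2 = 56.9/1.183 = 48.11 years.
Leg 3: γ = 1/√(1 − (20/29)²) = 29/21 ≈ 1.381; τ_3 = 21.4/1.381 = 15.50 years.
Leg 4: γ = 1/√(1 − 0.6095²) = 1/√0.6285 = 1.261; τ_4 = 24.2/1.261 = 19.19 years.
Total: 27.24 + 48.11 + 15.50 + 19.19 years.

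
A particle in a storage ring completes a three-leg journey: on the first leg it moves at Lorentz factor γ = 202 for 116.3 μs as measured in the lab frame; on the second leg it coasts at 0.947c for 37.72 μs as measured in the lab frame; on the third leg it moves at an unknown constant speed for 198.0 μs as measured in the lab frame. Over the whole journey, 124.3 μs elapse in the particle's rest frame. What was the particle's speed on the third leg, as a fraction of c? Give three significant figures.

β = 0.826

Leg 1: γ = 202; τ_1 = 116.3/202.0 = 0.5757 μs.
Leg 2: γ = 1/√(1 − 0.947²) = 1/√0.1032 = 3.113; τ_2 = 37.72/3.113 = 12.12 μs.
Leg 3: speed unknown; τ_3 = 198.0/γ_3.
Total proper time: 0.5757 + 12.12 + τ_3 = 124.3, so τ_3 = 124.3 − 12.69 = 111.6 μs.
γ_3 = 198.0/111.6 = 1.774; β = √(1 − 1/γ²) = √0.6823.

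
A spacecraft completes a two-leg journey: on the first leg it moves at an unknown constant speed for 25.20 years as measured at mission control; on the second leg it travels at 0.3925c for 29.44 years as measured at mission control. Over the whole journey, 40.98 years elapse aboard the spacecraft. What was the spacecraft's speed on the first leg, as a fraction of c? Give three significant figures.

β = 0.834

Leg 1: speed unknown; τ_1 = 25.20/γ_1.
Leg 2: γ = 1/√(1 − 0.3925²) = 1/√0.8459 = 1.087; τ_2 = 29.44/1.087 = 27.08 years.
Total proper time: τ_1 + 27.08 = 40.98, so τ_1 = 40.98 − 27.08 = 13.90 years.
γ_1 = 25.20/13.90 = 1.813; β = √(1 − 1/γ²) = √0.6956.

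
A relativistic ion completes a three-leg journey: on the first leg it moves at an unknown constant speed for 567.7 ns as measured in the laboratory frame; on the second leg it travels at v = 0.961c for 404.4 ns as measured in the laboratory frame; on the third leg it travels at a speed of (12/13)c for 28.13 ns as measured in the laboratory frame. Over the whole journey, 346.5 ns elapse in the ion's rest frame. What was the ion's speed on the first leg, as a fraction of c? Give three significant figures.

β = 0.919

Leg 1: speed unknown; τ_1 = 567.7/γ_1.
Leg 2: γ = 1/√(1 − 0.961²) = 1/√0.07648 = 3.616; τ_2 = 404.4/3.616 = 111.8 ns.
Leg 3: γ = 1/√(1 − (12/13)²) = 13/5 = 2.600; τ_3 = 28.13/2.600 = 10.82 ns.
Total proper time: τ_1 + 111.8 + 10.82 = 346.5, so τ_1 = 346.5 − 122.7 = 223.8 ns.
γ_1 = 567.7/223.8 = 2.536; β = √(1 − 1/γ²) = √0.8445.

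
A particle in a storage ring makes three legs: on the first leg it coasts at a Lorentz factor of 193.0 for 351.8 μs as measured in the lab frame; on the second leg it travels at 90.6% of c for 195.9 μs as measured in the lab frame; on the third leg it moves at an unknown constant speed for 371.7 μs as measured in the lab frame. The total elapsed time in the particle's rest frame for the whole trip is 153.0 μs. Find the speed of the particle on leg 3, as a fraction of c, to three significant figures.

β = 0.983

Leg 1: γ = 193.0; τ_1 = 351.8/193.0 = 1.823 μs.
Leg 2: β = 0.906; γ = 1/√(1 − 0.906²) = 1/√0.1792 = 2.363; τ_2 = 195.9/2.363 = 82.92 μs.
Leg 3: speed unknown; τ_3 = 371.7/γ_3.
Total proper time: 1.823 + 82.92 + τ_3 = 153.0, so τ_3 = 153.0 − 84.74 = 68.26 μs.
γ_3 = 371.7/68.26 = 5.446; β = √(1 − 1/γ²) = √0.9663.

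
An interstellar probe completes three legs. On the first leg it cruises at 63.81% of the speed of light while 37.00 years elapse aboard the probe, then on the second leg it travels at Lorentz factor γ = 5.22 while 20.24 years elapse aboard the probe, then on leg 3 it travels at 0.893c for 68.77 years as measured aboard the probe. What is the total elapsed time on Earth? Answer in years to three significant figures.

Δt = 307 years

Leg 1: β = 0.6381; γ = 1/√(1 − 0.6381²) = 1/√0.5928 = 1.299; Δt_1 = 1.299 × 37.00 = 48.05 years.
Leg 2: γ = 5.22; Δt_2 = 5.220 × 20.24 = 105.7 years.
Leg 3: γ = 1/√(1 − 0.893²) = 1/√0.2026 = 2.222; Δt_3 = 2.222 × 68.77 = 152.8 years.
Total: 48.05 + 105.7 + 152.8 years.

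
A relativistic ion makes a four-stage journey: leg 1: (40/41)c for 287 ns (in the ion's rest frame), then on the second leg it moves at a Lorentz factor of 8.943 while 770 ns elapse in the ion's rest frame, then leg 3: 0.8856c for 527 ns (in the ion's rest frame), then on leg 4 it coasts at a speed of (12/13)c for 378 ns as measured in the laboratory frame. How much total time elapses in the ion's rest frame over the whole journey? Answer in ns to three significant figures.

Leg 1: 287 ns is already measured in the ion's rest frame.
Leg 2: 770 ns is already measured in the ion's rest frame.
Leg 3: 527 ns is already measured in the ion's rest frame.
Leg 4: γ = 1/√(1 − (12/13)²) = 13/5 = 2.600; τ_4 = 378/2.600 = 145.4 ns.
Total: 287.0 + 770.0 + 527.0 + 145.4 ns.

τ = 1730 ns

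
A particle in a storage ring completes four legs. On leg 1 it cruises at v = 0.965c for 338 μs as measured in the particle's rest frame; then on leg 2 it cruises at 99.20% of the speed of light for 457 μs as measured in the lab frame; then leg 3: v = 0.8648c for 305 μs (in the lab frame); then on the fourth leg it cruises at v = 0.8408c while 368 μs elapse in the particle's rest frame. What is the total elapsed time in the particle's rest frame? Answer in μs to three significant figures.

τ = 917 μs

Leg 1: 338 μs is already measured in the particle's rest frame.
Leg 2: β = 0.9920; γ = 1/√(1 − 0.9920²) = 1/√0.01594 = 7.922; τ_2 = 457/7.922 = 57.69 μs.
Leg 3: γ = 1/√(1 − 0.8648²) = 1/√0.2521 = 1.992; τ_3 = 305/1.992 = 153.1 μs.
Leg 4: 368 μs is already measured in the particle's rest frame.
Total: 338.0 + 57.69 + 153.1 + 368.0 μs.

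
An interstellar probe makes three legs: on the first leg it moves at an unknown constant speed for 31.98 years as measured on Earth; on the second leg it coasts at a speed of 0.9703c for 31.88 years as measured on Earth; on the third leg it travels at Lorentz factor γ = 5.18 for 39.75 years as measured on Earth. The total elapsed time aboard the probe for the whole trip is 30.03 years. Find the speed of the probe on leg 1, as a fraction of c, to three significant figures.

Leg 1: speed unknown; τ_1 = 31.98/γ_1.
Leg 2: γ = 1/√(1 − 0.9703²) = 1/√0.05852 = 4.134; τ_2 = 31.88/4.134 = 7.712 years.
Leg 3: γ = 5.18; τ_3 = 39.75/5.180 = 7.674 years.
Total proper time: τ_1 + 7.712 + 7.674 = 30.03, so τ_1 = 30.03 − 15.39 = 14.64 years.
γ_1 = 31.98/14.64 = 2.184; β = √(1 − 1/γ²) = √0.7903.

β = 0.889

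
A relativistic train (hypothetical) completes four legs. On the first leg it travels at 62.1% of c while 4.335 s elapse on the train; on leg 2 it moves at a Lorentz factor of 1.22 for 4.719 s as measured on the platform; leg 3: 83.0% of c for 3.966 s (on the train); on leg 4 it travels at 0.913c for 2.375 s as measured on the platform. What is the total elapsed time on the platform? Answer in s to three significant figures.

Leg 1: β = 0.621; γ = 1/√(1 − 0.621²) = 1/√0.6144 = 1.276; Δt_1 = 1.276 × 4.335 = 5.531 s.
Leg 2: 4.719 s is already measured on the platform.
Leg 3: β = 0.830; γ = 1/√(1 − 0.830²) = 1/√0.3111 = 1.793; Δt_3 = 1.793 × 3.966 = 7.111 s.
Leg 4: 2.375 s is already measured on the platform.
Total: 5.531 + 4.719 + 7.111 + 2.375 s.

Δt = 19.7 s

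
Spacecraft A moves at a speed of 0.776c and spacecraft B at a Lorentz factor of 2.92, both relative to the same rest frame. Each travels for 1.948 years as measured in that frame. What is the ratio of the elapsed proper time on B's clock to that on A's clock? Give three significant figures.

A: γ = 1/√(1 − 0.776²) = 1/√0.3978 = 1.585. B: γ = 2.92.
τ_A/τ_B = γ_B/γ_A = 2.920/1.585 = 1.842, so τ_B/τ_A = 0.5430.

τ_B/τ_A = 0.543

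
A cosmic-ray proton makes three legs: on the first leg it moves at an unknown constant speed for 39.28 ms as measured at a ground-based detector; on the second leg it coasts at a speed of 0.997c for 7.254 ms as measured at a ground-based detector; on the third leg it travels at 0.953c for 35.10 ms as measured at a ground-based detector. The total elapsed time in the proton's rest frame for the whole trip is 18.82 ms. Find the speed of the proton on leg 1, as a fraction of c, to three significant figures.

β = 0.981

Leg 1: speed unknown; τ_1 = 39.28/γ_1.
Leg 2: γ = 1/√(1 − 0.997²) = 1/√0.005991 = 12.92; τ_2 = 7.254/12.92 = 0.5615 ms.
Leg 3: γ = 1/√(1 − 0.953²) = 1/√0.09179 = 3.301; τ_3 = 35.10/3.301 = 10.63 ms.
Total proper time: τ_1 + 0.5615 + 10.63 = 18.82, so τ_1 = 18.82 − 11.20 = 7.624 ms.
γ_1 = 39.28/7.624 = 5.152; β = √(1 − 1/γ²) = √0.9623.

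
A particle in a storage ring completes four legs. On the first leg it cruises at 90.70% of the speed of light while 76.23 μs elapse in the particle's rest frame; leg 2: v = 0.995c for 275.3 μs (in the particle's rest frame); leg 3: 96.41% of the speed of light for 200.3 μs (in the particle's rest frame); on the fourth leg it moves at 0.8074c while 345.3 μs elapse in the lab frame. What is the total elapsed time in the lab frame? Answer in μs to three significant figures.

Leg 1: β = 0.9070; γ = 1/√(1 − 0.9070²) = 1/√0.1774 = 2.375; Δt_1 = 2.375 × 76.23 = 181.0 μs.
Leg 2: γ = 1/√(1 − 0.995²) = 1/√0.009975 = 10.01; Δt_2 = 10.01 × 275.3 = 2756 μs.
Leg 3: β = 0.9641; γ = 1/√(1 − 0.9641²) = 1/√0.07051 = 3.766; Δt_3 = 3.766 × 200.3 = 754.3 μs.
Leg 4: 345.3 μs is already measured in the lab frame.
Total: 181.0 + 2756 + 754.3 + 345.3 μs.

Δt = 4040 μs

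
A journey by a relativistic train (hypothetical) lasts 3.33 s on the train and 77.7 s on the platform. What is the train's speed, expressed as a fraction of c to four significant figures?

The proper time is measured on the train (both events occur at the train's location); Δt is measured on the platform. γ = Δt/τ = 77.7/3.33 = 23.33.
β = √(1 − 1/γ²) = √(1 − 0.001837) = √0.9982

v = 0.9991c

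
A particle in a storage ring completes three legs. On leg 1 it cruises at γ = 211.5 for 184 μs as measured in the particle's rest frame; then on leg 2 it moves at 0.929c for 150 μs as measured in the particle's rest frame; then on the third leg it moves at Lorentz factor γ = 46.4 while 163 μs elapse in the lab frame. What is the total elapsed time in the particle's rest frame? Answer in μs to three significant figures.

τ = 338 μs

Leg 1: 184 μs is already measured in the particle's rest frame.
Leg 2: 150 μs is already measured in the particle's rest frame.
Leg 3: γ = 46.4; τ_3 = 163/46.40 = 3.513 μs.
Total: 184.0 + 150.0 + 3.513 μs.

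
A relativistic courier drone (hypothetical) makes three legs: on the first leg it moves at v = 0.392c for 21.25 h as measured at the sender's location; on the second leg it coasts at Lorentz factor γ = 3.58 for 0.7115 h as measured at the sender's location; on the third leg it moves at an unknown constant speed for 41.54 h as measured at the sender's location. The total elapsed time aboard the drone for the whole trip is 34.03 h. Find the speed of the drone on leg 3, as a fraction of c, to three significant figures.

Leg 1: γ = 1/√(1 − 0.392²) = 1/√0.8463 = 1.087; τ_1 = 21.25/1.087 = 19.55 h.
Leg 2: γ = 3.58; τ_2 = 0.7115/3.580 = 0.1987 h.
Leg 3: speed unknown; τ_3 = 41.54/γ_3.
Total proper time: 19.55 + 0.1987 + τ_3 = 34.03, so τ_3 = 34.03 − 19.75 = 14.28 h.
γ_3 = 41.54/14.28 = 2.909; β = √(1 − 1/γ²) = √0.8818.

β = 0.939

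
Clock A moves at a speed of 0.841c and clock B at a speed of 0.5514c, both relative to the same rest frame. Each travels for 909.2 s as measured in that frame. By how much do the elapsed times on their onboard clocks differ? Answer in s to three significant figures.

|τ_A − τ_B| = 267 s

A: γ = 1/√(1 − 0.841²) = 1/√0.2927 = 1.848; τ_A = 909.2/1.848 = 491.9 s.
B: γ = 1/√(1 − 0.5514²) = 1/√0.6960 = 1.199; τ_B = 909.2/1.199 = 758.5 s.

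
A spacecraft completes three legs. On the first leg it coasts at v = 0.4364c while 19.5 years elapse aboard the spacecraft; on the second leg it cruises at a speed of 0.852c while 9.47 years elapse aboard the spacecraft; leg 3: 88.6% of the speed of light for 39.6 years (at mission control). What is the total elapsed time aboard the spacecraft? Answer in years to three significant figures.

Leg 1: 19.5 years is already measured aboard the spacecraft.
Leg 2: 9.47 years is already measured aboard the spacecraft.
Leg 3: β = 0.886; γ = 1/√(1 − 0.886²) = 1/√0.2150 = 2.157; τ_3 = 39.6/2.157 = 18.36 years.
Total: 19.50 + 9.470 + 18.36 years.

τ = 47.3 years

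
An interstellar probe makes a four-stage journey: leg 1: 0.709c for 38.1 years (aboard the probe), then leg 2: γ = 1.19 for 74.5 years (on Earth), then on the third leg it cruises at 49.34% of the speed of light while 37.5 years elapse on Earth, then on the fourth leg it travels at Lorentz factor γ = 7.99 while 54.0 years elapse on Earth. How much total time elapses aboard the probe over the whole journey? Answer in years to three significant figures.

Leg 1: 38.1 years is already measured aboard the probe.
Leg 2: γ = 1.19; τ_2 = 74.5/1.190 = 62.61 years.
Leg 3: β = 0.4934; γ = 1/√(1 − 0.4934²) = 1/√0.7566 = 1.150; τ_3 = 37.5/1.150 = 32.62 years.
Leg 4: γ = 7.99; τ_4 = 54.0/7.990 = 6.758 years.
Total: 38.10 + 62.61 + 32.62 + 6.758 years.

τ = 140 years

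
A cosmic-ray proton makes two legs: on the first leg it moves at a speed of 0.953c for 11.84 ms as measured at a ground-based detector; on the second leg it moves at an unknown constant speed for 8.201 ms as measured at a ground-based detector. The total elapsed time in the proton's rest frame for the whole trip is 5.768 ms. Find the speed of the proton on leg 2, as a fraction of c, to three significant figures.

Leg 1: γ = 1/√(1 − 0.953²) = 1/√0.09179 = 3.301; τ_1 = 11.84/3.301 = 3.587 ms.
Leg 2: speed unknown; τ_2 = 8.201/γ_2.
Total proper time: 3.587 + τ_2 = 5.768, so τ_2 = 5.768 − 3.587 = 2.181 ms.
γ_2 = 8.201/2.181 = 3.760; β = √(1 − 1/γ²) = √0.9293.

β = 0.964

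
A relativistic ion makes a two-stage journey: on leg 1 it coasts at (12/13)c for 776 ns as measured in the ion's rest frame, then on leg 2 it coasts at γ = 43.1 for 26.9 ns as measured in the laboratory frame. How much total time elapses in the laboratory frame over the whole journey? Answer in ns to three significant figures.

Leg 1: γ = 1/√(1 − (12/13)²) = 13/5 = 2.600; Δt_1 = 2.600 × 776 = 2018 ns.
Leg 2: 26.9 ns is already measured in the laboratory frame.
Total: 2018 + 26.90 ns.

Δt = 2040 ns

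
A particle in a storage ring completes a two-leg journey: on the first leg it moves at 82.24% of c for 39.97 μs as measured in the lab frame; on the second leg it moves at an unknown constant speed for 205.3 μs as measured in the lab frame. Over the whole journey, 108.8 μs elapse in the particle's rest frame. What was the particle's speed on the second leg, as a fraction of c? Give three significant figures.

Leg 1: β = 0.8224; γ = 1/√(1 − 0.8224²) = 1/√0.3237 = 1.758; τ_1 = 39.97/1.758 = 22.74 μs.
Leg 2: speed unknown; τ_2 = 205.3/γ_2.
Total proper time: 22.74 + τ_2 = 108.8, so τ_2 = 108.8 − 22.74 = 86.06 μs.
γ_2 = 205.3/86.06 = 2.386; β = √(1 − 1/γ²) = √0.8243.

β = 0.908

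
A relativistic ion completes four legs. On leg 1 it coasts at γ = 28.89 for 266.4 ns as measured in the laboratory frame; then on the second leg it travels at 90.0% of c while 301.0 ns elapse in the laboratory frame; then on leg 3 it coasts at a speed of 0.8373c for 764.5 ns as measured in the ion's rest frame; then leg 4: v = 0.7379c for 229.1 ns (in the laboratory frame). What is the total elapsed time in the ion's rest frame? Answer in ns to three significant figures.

τ = 1060 ns

Leg 1: γ = 28.89; τ_1 = 266.4/28.89 = 9.221 ns.
Leg 2: β = 0.900; γ = 1/√(1 − 0.900²) = 1/√0.1900 = 2.294; τ_2 = 301.0/2.294 = 131.2 ns.
Leg 3: 764.5 ns is already measured in the ion's rest frame.
Leg 4: γ = 1/√(1 − 0.7379²) = 1/√0.4555 = 1.482; τ_4 = 229.1/1.482 = 154.6 ns.
Total: 9.221 + 131.2 + 764.5 + 154.6 ns.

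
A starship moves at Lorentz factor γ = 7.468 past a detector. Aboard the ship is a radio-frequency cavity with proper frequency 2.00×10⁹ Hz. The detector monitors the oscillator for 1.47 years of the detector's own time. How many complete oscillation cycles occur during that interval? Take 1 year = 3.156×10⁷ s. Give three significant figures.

γ = 7.468
During 1.47 years of lab time, the oscillator's proper time advances by τ = Δt/γ = 1.47/7.468 = 0.1968 years = 6.212×10⁶ s.
N = f × τ = 2.00×10⁹ × 6.212×10⁶ = 1.242×10¹⁶.

N = 1.24×10¹⁶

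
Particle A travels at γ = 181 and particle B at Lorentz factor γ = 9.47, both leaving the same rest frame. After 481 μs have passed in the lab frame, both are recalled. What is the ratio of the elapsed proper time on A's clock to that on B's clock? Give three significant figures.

A: γ = 181. B: γ = 9.47.
τ_A/τ_B = γ_B/γ_A = 9.470/181.0 = 0.05232, so τ_A/τ_B = 0.05232.

τ_A/τ_B = 0.0523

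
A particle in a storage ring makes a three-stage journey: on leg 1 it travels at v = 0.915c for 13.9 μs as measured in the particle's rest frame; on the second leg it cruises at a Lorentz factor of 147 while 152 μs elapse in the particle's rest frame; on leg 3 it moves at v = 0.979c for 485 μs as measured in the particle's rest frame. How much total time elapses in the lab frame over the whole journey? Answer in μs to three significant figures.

Δt = 2.48×10⁴ μs

Leg 1: γ = 1/√(1 − 0.915²) = 1/√0.1628 = 2.479; Δt_1 = 2.479 × 13.9 = 34.45 μs.
Leg 2: γ = 147; Δt_2 = 147.0 × 152 = 2.234×10⁴ μs.
Leg 3: γ = 1/√(1 − 0.979²) = 1/√0.04156 = 4.905; Δt_3 = 4.905 × 485 = 2379 μs.
Total: 34.45 + 2.234×10⁴ + 2379 μs.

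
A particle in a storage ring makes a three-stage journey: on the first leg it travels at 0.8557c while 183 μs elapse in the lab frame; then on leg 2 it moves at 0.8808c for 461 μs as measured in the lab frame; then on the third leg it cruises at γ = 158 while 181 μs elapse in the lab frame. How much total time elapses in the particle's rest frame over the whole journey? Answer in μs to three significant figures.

Leg 1: γ = 1/√(1 − 0.8557²) = 1/√0.2678 = 1.932; τ_1 = 183/1.932 = 94.70 μs.
Leg 2: γ = 1/√(1 − 0.8808²) = 1/√0.2242 = 2.112; τ_2 = 461/2.112 = 218.3 μs.
Leg 3: γ = 158; τ_3 = 181/158.0 = 1.146 μs.
Total: 94.70 + 218.3 + 1.146 μs.

τ = 314 μs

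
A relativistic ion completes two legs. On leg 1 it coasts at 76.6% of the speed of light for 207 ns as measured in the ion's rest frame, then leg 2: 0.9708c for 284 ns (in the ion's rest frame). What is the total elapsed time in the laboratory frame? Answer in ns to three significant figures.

Leg 1: β = 0.766; γ = 1/√(1 − 0.766²) = 1/√0.4132 = 1.556; Δt_1 = 1.556 × 207 = 322.0 ns.
Leg 2: γ = 1/√(1 − 0.9708²) = 1/√0.05755 = 4.169; Δt_2 = 4.169 × 284 = 1184 ns.
Total: 322.0 + 1184 ns.

Δt = 1510 ns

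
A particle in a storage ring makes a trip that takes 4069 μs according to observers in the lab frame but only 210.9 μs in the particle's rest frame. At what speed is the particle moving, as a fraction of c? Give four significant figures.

The proper time is measured in the particle's rest frame (both events occur at the particle's location); Δt is measured in the lab frame. γ = Δt/τ = 4069/210.9 = 19.29.
β = √(1 − 1/γ²) = √(1 − 0.002686) = √0.9973

β = 0.9987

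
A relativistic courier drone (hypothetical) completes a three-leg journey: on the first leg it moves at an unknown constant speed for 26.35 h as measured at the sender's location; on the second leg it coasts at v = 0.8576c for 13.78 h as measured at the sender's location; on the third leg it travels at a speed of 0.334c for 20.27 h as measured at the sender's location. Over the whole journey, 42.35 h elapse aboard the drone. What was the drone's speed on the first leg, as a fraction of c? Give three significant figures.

Leg 1: speed unknown; τ_1 = 26.35/γ_1.
Leg 2: γ = 1/√(1 − 0.8576²) = 1/√0.2645 = 1.944; τ_2 = 13.78/1.944 = 7.087 h.
Leg 3: γ = 1/√(1 − 0.334²) = 1/√0.8884 = 1.061; τ_3 = 20.27/1.061 = 19.11 h.
Total proper time: τ_1 + 7.087 + 19.11 = 42.35, so τ_1 = 42.35 − 26.19 = 16.16 h.
γ_1 = 26.35/16.16 = 1.631; β = √(1 − 1/γ²) = √0.6240.

β = 0.790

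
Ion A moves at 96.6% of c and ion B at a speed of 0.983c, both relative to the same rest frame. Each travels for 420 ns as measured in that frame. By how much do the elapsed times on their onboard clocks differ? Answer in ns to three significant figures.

|τ_A − τ_B| = 31.5 ns

A: β = 0.966; γ = 1/√(1 − 0.966²) = 1/√0.06684 = 3.868; τ_A = 420/3.868 = 108.6 ns.
B: γ = 1/√(1 − 0.983²) = 1/√0.03371 = 5.446; τ_B = 420/5.446 = 77.11 ns.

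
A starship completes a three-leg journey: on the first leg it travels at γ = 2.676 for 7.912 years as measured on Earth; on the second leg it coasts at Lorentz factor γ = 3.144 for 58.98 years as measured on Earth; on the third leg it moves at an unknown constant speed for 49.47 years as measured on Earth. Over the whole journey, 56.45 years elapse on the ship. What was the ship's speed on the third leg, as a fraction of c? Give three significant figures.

Leg 1: γ = 2.676; τ_1 = 7.912/2.676 = 2.957 years.
Leg 2: γ = 3.144; τ_2 = 58.98/3.144 = 18.76 years.
Leg 3: speed unknown; τ_3 = 49.47/γ_3.
Total proper time: 2.957 + 18.76 + τ_3 = 56.45, so τ_3 = 56.45 − 21.72 = 34.73 years.
γ_3 = 49.47/34.73 = 1.424; β = √(1 − 1/γ²) = √0.5070.

β = 0.712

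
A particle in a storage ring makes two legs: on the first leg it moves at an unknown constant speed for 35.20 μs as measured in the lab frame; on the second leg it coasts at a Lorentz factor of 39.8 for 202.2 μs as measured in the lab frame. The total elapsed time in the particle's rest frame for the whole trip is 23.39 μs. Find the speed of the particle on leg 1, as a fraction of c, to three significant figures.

β = 0.854

Leg 1: speed unknown; τ_1 = 35.20/γ_1.
Leg 2: γ = 39.8; τ_2 = 202.2/39.80 = 5.080 μs.
Total proper time: τ_1 + 5.080 = 23.39, so τ_1 = 23.39 − 5.080 = 18.31 μs.
γ_1 = 35.20/18.31 = 1.922; β = √(1 − 1/γ²) = √0.7294.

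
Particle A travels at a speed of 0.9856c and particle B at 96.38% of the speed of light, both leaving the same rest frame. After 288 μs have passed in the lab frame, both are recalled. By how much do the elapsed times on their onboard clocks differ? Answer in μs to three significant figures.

A: γ = 1/√(1 − 0.9856²) = 1/√0.02859 = 5.914; τ_A = 288/5.914 = 48.70 μs.
B: β = 0.9638; γ = 1/√(1 − 0.9638²) = 1/√0.07109 = 3.751; τ_B = 288/3.751 = 76.79 μs.

|τ_A − τ_B| = 28.1 μs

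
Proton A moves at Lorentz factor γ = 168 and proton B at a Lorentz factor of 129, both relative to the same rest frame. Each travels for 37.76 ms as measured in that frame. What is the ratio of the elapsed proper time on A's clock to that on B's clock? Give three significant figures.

τ_A/τ_B = 0.768

A: γ = 168. B: γ = 129.
τ_A/τ_B = γ_B/γ_A = 129.0/168.0 = 0.7679, so τ_A/τ_B = 0.7679.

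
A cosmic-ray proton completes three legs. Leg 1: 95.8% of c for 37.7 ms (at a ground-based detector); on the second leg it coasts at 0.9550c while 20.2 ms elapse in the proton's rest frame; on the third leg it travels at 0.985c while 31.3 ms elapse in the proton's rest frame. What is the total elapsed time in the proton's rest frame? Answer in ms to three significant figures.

Leg 1: β = 0.958; γ = 1/√(1 − 0.958²) = 1/√0.08224 = 3.487; τ_1 = 37.7/3.487 = 10.81 ms.
Leg 2: 20.2 ms is already measured in the proton's rest frame.
Leg 3: 31.3 ms is already measured in the proton's rest frame.
Total: 10.81 + 20.20 + 31.30 ms.

τ = 62.3 ms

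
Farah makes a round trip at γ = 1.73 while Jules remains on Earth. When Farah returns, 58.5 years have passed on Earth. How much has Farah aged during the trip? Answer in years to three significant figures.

τ = 33.8 years

γ = 1.73
Farah's clock measures proper time along the trip: τ = Δt/γ = 58.5/1.730 years.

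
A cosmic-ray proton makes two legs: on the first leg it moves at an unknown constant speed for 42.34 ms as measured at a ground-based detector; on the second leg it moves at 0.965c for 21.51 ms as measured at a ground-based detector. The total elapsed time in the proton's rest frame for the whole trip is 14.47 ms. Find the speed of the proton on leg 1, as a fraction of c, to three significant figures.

Leg 1: speed unknown; τ_1 = 42.34/γ_1.
Leg 2: γ = 1/√(1 − 0.965²) = 1/√0.06878 = 3.813; τ_2 = 21.51/3.813 = 5.641 ms.
Total proper time: τ_1 + 5.641 = 14.47, so τ_1 = 14.47 − 5.641 = 8.829 ms.
γ_1 = 42.34/8.829 = 4.796; β = √(1 − 1/γ²) = √0.9565.

β = 0.978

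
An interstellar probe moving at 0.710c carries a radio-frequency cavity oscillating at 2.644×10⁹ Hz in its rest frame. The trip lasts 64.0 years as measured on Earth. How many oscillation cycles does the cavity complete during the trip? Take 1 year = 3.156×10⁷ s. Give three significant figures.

N = 3.76×10¹⁸

γ = 1/√(1 − 0.710²) = 1/√0.4959 = 1.420
The oscillator's own cycle count is N = f × τ where τ is the proper time aboard the probe. τ = Δt/γ = 64.0/1.420 = 45.07 years = 1.422×10⁹ s.
N = 2.644×10⁹ × 1.422×10⁹ = 3.761×10¹⁸.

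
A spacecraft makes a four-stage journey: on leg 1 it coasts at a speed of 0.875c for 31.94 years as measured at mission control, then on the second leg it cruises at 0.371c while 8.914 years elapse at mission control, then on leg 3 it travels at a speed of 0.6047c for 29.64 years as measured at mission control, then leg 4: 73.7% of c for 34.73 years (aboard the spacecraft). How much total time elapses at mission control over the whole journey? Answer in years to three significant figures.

Leg 1: 31.94 years is already measured at mission control.
Leg 2: 8.914 years is already measured at mission control.
Leg 3: 29.64 years is already measured at mission control.
Leg 4: β = 0.737; γ = 1/√(1 − 0.737²) = 1/√0.4568 = 1.480; Δt_4 = 1.480 × 34.73 = 51.38 years.
Total: 31.94 + 8.914 + 29.64 + 51.38 years.

Δt = 122 years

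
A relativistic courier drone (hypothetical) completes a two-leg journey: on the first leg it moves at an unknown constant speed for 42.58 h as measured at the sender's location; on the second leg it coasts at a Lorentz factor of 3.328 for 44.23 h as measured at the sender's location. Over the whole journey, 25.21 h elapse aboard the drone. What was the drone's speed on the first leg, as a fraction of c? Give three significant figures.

Leg 1: speed unknown; τ_1 = 42.58/γ_1.
Leg 2: γ = 3.328; τ_2 = 44.23/3.328 = 13.29 h.
Total proper time: τ_1 + 13.29 = 25.21, so τ_1 = 25.21 − 13.29 = 11.92 h.
γ_1 = 42.58/11.92 = 3.572; β = √(1 − 1/γ²) = √0.9216.

β = 0.960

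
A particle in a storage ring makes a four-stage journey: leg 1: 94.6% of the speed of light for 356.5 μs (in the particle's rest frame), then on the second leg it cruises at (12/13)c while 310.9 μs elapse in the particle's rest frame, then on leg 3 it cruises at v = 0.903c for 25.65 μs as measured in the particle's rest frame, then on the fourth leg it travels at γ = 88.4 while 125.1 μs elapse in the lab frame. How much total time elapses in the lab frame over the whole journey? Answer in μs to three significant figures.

Leg 1: β = 0.946; γ = 1/√(1 − 0.946²) = 1/√0.1051 = 3.085; Δt_1 = 3.085 × 356.5 = 1100 μs.
Leg 2: γ = 1/√(1 − (12/13)²) = 13/5 = 2.600; Δt_2 = 2.600 × 310.9 = 808.3 μs.
Leg 3: γ = 1/√(1 − 0.903²) = 1/√0.1846 = 2.328; Δt_3 = 2.328 × 25.65 = 59.70 μs.
Leg 4: 125.1 μs is already measured in the lab frame.
Total: 1100 + 808.3 + 59.70 + 125.1 μs.

Δt = 2090 μs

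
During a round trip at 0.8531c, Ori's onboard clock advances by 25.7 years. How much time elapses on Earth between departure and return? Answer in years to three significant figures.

γ = 1/√(1 − 0.8531²) = 1/√0.2722 = 1.917
Earth-frame duration is the dilated interval: Δt = γτ = 1.917 × 25.7 years.

Δt = 49.3 years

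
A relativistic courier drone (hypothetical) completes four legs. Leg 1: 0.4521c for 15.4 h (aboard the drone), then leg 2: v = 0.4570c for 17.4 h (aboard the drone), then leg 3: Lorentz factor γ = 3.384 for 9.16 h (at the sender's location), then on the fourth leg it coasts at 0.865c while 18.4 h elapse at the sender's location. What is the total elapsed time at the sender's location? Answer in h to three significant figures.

Leg 1: γ = 1/√(1 − 0.4521²) = 1/√0.7956 = 1.121; Δt_1 = 1.121 × 15.4 = 17.27 h.
Leg 2: γ = 1/√(1 − 0.4570²) = 1/√0.7912 = 1.124; Δt_2 = 1.124 × 17.4 = 19.56 h.
Leg 3: 9.16 h is already measured at the sender's location.
Leg 4: 18.4 h is already measured at the sender's location.
Total: 17.27 + 19.56 + 9.160 + 18.40 h.

Δt = 64.4 h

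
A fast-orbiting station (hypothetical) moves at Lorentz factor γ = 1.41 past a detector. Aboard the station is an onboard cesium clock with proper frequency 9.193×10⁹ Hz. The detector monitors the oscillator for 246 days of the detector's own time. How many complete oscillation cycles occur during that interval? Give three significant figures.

N = 1.39×10¹⁷

γ = 1.41
During 246 days of lab time, the oscillator's proper time advances by τ = Δt/γ = 246/1.410 = 174.5 days = 1.507×10⁷ s.
N = f × τ = 9.193×10⁹ × 1.507×10⁷ = 1.386×10¹⁷.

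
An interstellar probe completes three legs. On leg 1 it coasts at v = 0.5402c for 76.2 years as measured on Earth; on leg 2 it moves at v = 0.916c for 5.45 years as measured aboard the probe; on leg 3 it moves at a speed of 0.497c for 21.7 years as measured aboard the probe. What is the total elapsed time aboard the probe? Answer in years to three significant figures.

τ = 91.3 years

Leg 1: γ = 1/√(1 − 0.5402²) = 1/√0.7082 = 1.188; τ_1 = 76.2/1.188 = 64.13 years.
Leg 2: 5.45 years is already measured aboard the probe.
Leg 3: 21.7 years is already measured aboard the probe.
Total: 64.13 + 5.450 + 21.70 years.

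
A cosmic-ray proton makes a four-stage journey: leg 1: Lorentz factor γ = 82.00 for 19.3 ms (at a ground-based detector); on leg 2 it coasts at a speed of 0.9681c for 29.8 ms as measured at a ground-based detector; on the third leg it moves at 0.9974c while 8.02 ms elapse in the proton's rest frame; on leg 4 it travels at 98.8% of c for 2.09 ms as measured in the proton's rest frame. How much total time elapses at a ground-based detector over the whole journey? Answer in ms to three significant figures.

Leg 1: 19.3 ms is already measured at a ground-based detector.
Leg 2: 29.8 ms is already measured at a ground-based detector.
Leg 3: γ = 1/√(1 − 0.9974²) = 1/√0.005193 = 13.88; Δt_3 = 13.88 × 8.02 = 111.3 ms.
Leg 4: β = 0.988; γ = 1/√(1 − 0.988²) = 1/√0.02386 = 6.474; Δt_4 = 6.474 × 2.09 = 13.53 ms.
Total: 19.30 + 29.80 + 111.3 + 13.53 ms.

Δt = 174 ms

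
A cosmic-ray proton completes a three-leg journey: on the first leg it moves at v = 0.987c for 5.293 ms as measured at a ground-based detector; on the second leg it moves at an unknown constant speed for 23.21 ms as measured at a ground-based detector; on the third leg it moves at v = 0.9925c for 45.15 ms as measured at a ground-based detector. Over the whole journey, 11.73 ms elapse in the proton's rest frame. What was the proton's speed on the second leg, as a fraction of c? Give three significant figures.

β = 0.973

Leg 1: γ = 1/√(1 − 0.987²) = 1/√0.02583 = 6.222; τ_1 = 5.293/6.222 = 0.8507 ms.
Leg 2: speed unknown; τ_2 = 23.21/γ_2.
Leg 3: γ = 1/√(1 − 0.9925²) = 1/√0.01494 = 8.180; τ_3 = 45.15/8.180 = 5.519 ms.
Total proper time: 0.8507 + τ_2 + 5.519 = 11.73, so τ_2 = 11.73 − 6.370 = 5.360 ms.
γ_2 = 23.21/5.360 = 4.330; β = √(1 − 1/γ²) = √0.9467.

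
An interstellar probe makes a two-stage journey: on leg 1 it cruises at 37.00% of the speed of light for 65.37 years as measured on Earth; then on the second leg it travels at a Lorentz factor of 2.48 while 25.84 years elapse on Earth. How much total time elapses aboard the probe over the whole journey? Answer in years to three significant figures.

Leg 1: β = 0.3700; γ = 1/√(1 − 0.3700²) = 1/√0.8631 = 1.076; τ_1 = 65.37/1.076 = 60.73 years.
Leg 2: γ = 2.48; τ_2 = 25.84/2.480 = 10.42 years.
Total: 60.73 + 10.42 years.

τ = 71.2 years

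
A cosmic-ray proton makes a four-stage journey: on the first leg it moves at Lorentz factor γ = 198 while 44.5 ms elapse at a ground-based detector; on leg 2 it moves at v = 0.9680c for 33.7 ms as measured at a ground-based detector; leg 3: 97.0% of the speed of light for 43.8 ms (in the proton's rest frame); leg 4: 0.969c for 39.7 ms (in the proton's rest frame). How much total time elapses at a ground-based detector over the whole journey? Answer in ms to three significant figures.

Leg 1: 44.5 ms is already measured at a ground-based detector.
Leg 2: 33.7 ms is already measured at a ground-based detector.
Leg 3: β = 0.970; γ = 1/√(1 − 0.970²) = 1/√0.05910 = 4.113; Δt_3 = 4.113 × 43.8 = 180.2 ms.
Leg 4: γ = 1/√(1 − 0.969²) = 1/√0.06104 = 4.048; Δt_4 = 4.048 × 39.7 = 160.7 ms.
Total: 44.50 + 33.70 + 180.2 + 160.7 ms.

Δt = 419 ms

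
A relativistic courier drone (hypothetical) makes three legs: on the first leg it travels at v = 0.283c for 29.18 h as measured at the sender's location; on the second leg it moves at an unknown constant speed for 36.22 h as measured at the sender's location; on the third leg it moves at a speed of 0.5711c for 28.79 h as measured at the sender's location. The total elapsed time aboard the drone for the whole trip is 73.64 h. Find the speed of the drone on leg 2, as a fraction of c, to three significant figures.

Leg 1: γ = 1/√(1 − 0.283²) = 1/√0.9199 = 1.043; τ_1 = 29.18/1.043 = 27.99 h.
Leg 2: speed unknown; τ_2 = 36.22/γ_2.
Leg 3: γ = 1/√(1 − 0.5711²) = 1/√0.6738 = 1.218; τ_3 = 28.79/1.218 = 23.63 h.
Total proper time: 27.99 + τ_2 + 23.63 = 73.64, so τ_2 = 73.64 − 51.62 = 22.02 h.
γ_2 = 36.22/22.02 = 1.645; β = √(1 − 1/γ²) = √0.6304.

β = 0.794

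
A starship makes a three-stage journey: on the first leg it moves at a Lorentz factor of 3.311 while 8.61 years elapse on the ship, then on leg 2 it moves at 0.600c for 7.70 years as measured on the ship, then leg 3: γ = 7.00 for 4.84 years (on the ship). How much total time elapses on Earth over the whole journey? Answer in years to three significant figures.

Δt = 72.0 years

Leg 1: γ = 3.311; Δt_1 = 3.311 × 8.61 = 28.51 years.
Leg 2: γ = 1/√(1 − 0.600²) = 5/4 = 1.250; Δt_2 = 1.250 × 7.70 = 9.625 years.
Leg 3: γ = 7.00; Δt_3 = 7.000 × 4.84 = 33.88 years.
Total: 28.51 + 9.625 + 33.88 years.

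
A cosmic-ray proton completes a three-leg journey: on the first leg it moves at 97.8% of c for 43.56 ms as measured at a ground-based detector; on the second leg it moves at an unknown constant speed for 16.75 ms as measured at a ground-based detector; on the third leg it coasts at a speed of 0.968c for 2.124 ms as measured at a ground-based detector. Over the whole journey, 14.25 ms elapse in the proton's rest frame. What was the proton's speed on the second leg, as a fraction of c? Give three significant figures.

β = 0.961

Leg 1: β = 0.978; γ = 1/√(1 − 0.978²) = 1/√0.04352 = 4.794; τ_1 = 43.56/4.794 = 9.087 ms.
Leg 2: speed unknown; τ_2 = 16.75/γ_2.
Leg 3: γ = 1/√(1 − 0.968²) = 1/√0.06298 = 3.985; τ_3 = 2.124/3.985 = 0.5330 ms.
Total proper time: 9.087 + τ_2 + 0.5330 = 14.25, so τ_2 = 14.25 − 9.620 = 4.630 ms.
γ_2 = 16.75/4.630 = 3.618; β = √(1 − 1/γ²) = √0.9236.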